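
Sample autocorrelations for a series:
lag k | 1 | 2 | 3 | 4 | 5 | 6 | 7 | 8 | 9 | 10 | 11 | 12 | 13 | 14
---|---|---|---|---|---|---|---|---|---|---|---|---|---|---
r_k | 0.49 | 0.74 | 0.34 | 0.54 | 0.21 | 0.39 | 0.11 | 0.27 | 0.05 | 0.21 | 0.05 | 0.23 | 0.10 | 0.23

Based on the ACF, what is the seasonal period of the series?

The largest autocorrelation is r_2 = 0.74, with a weaker echo at lag 4 (0.54); the remaining lags stay at or below 0.49.
The dominant spike at lag 2 indicates a seasonal period of 2.

2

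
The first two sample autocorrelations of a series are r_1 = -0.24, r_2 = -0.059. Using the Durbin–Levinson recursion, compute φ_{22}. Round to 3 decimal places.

φ_{22} = (r_2 − r_1²) / (1 − r_1²)
r_1² = (-0.24)² = 0.0576
Numerator = -0.059 − 0.0576 = -0.1166; denominator = 1 − 0.0576 = 0.9424
φ_{22} = -0.1166 / 0.9424 = -0.124

-0.124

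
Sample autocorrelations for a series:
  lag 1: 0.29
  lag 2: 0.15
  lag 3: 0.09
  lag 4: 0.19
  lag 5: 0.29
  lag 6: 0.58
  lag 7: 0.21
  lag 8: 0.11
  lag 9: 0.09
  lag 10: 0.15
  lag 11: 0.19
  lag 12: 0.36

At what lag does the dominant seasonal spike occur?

6

The largest autocorrelation is r_6 = 0.58, with a weaker echo at lag 12 (0.36); the remaining lags stay at or below 0.29. The elevated value at lag 1 (0.29), dropping to 0.15 at lag 2, reflects decaying short-term dependence rather than seasonality.
The dominant spike at lag 6 indicates a seasonal period of 6.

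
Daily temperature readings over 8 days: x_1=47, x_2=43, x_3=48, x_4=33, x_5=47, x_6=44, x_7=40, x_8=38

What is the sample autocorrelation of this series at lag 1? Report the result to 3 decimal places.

-0.399

Mean x̄ = (47 + 43 + 48 + 33 + 47 + 44 + 40 + 38)/8 = 42.5000
Numerator Σ_{t=1}^{7}(x_t−x̄)(x_{t+1}−x̄) = -75.7500
Denominator Σ(x_t−x̄)² = 190.0000
r_1 = -75.7500 / 190.0000 = -0.399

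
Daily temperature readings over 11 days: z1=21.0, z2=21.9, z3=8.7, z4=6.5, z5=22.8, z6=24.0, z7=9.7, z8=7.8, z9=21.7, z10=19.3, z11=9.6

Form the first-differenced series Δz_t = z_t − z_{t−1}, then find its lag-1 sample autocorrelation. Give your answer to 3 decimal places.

First differences Δz: 0.9, -13.2, -2.2, 16.3, 1.2, -14.3, -1.9, 13.9, -2.4, -9.7
Mean of differences = -1.1400
Numerator Σ(Δz_t−Δz̄)(Δz_{t+1}−Δz̄) = -29.8836
Denominator Σ(Δz_t−Δz̄)² = 935.1840
r_1(Δz) = -29.8836 / 935.1840 = -0.032

-0.032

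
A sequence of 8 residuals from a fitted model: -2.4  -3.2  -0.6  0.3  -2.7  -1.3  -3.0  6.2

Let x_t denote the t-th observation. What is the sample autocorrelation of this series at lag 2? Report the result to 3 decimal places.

Mean x̄ = (-2.4 − 3.2 − 0.6 + 0.3 − 2.7 − 1.3 − 3.0 + 6.2)/8 = -0.8375
Deviations from mean: -1.5625, -2.3625, 0.2375, 1.1375, -1.8625, -0.4625, -2.1625, 7.0375
Numerator Σ_{t=1}^{6}(x_t−x̄)(x_{t+2}−x̄) = -3.2541
Denominator Σ(x_t−x̄)² = 67.2588
r_2 = -3.2541 / 67.2588 = -0.048

-0.048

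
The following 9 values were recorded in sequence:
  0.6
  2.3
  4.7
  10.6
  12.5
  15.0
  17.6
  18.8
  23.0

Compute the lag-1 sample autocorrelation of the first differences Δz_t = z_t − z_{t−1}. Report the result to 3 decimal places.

First differences Δz: 1.7, 2.4, 5.9, 1.9, 2.5, 2.6, 1.2, 4.2
Mean of differences = 2.8000
Numerator Σ(Δz_t−Δz̄)(Δz_{t+1}−Δz̄) = -5.1800
Denominator Σ(Δz_t−Δz̄)² = 16.4400
r_1(Δz) = -5.1800 / 16.4400 = -0.315

-0.315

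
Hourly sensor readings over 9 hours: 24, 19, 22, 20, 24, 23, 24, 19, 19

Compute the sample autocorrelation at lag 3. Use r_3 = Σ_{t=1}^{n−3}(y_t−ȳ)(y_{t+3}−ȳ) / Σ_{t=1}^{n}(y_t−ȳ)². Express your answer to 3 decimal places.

-0.548

Mean ȳ = (24 + 19 + 22 + 20 + 24 + 23 + 24 + 19 + 19)/9 = 21.5556
Numerator Σ_{t=1}^{6}(y_t−ȳ)(y_{t+3}−ȳ) = -23.1481
Denominator Σ(y_t−ȳ)² = 42.2222
r_3 = -23.1481 / 42.2222 = -0.548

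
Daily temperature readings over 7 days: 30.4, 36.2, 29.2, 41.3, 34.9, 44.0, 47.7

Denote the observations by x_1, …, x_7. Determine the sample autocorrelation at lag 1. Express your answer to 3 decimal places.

Mean x̄ = (30.4 + 36.2 + 29.2 + 41.3 + 34.9 + 44.0 + 47.7)/7 = 37.6714
Deviations from mean: -7.2714, -1.4714, -8.4714, 3.6286, -2.7714, 6.3286, 10.0286
Σ(x_t−x̄)(x_{t+1}−x̄) = (10.6994) + (12.4651) + (-30.7392) + (-10.0563) + (-17.5392) + (63.4665) = 28.2963
Denominator Σ(x_t−x̄)² = 288.2743
r_1 = 28.2963 / 288.2743 = 0.098

0.098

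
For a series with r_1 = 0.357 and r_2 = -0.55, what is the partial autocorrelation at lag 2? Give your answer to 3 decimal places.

-0.776

φ_{22} = (r_2 − r_1²) / (1 − r_1²)
r_1² = (0.357)² = 0.127449
Numerator = -0.55 − 0.1274 = -0.6774; denominator = 1 − 0.1274 = 0.8726
φ_{22} = -0.6774 / 0.8726 = -0.776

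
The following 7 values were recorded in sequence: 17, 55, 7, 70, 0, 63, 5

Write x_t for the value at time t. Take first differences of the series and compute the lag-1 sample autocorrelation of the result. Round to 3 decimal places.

-0.869

First differences Δx: 38, -48, 63, -70, 63, -58
Mean of differences = -2.0000
Numerator Σ(Δx_t−Δx̄)(Δx_{t+1}−Δx̄) = -17310.0000
Denominator Σ(Δx_t−Δx̄)² = 19926.0000
r_1(Δx) = -17310.0000 / 19926.0000 = -0.869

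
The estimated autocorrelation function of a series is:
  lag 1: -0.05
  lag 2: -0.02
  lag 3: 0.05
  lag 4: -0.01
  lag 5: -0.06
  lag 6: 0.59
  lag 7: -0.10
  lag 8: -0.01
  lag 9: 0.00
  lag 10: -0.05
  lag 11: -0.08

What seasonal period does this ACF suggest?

The largest autocorrelation is r_6 = 0.59; the remaining lags stay at or below 0.05.
The dominant spike at lag 6 indicates a seasonal period of 6.

6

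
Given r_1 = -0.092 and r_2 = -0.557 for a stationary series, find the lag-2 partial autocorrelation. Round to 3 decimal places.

-0.570

φ_{22} = (r_2 − r_1²) / (1 − r_1²)
r_1² = (-0.092)² = 0.008464
Numerator = -0.557 − 0.0085 = -0.5655; denominator = 1 − 0.0085 = 0.9915
φ_{22} = -0.5655 / 0.9915 = -0.570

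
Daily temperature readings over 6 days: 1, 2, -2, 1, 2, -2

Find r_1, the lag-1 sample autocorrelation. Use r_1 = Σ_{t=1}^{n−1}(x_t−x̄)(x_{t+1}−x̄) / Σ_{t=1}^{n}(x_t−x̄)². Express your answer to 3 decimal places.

-0.410

Mean x̄ = (1 + 2 − 2 + 1 + 2 − 2)/6 = 0.3333
Deviations from mean: 0.6667, 1.6667, -2.3333, 0.6667, 1.6667, -2.3333
Numerator Σ_{t=1}^{5}(x_t−x̄)(x_{t+1}−x̄) = -7.1111
Denominator Σ(x_t−x̄)² = 17.3333
r_1 = -7.1111 / 17.3333 = -0.410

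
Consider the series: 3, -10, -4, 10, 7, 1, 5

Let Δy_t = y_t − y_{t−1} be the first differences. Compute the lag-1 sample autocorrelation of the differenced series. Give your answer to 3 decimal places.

-0.099

First differences Δy: -13, 6, 14, -3, -6, 4
Mean of differences = 0.3333
Numerator Σ(Δy_t−Δȳ)(Δy_{t+1}−Δȳ) = -45.7778
Denominator Σ(Δy_t−Δȳ)² = 461.3333
r_1(Δy) = -45.7778 / 461.3333 = -0.099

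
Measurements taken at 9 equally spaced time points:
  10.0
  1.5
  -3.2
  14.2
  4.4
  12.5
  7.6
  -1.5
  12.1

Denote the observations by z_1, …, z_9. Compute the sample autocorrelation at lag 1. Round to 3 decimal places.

Mean z̄ = (10.0 + 1.5 − 3.2 + 14.2 + 4.4 + 12.5 + 7.6 − 1.5 + 12.1)/9 = 6.4000
Numerator Σ_{t=1}^{8}(z_t−z̄)(z_{t+1}−z̄) = -120.4700
Denominator Σ(z_t−z̄)² = 327.5200
r_1 = -120.4700 / 327.5200 = -0.368

-0.368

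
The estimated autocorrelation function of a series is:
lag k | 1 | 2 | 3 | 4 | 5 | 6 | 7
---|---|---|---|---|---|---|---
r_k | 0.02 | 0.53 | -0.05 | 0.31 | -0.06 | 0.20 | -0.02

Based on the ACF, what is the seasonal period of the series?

The largest autocorrelation is r_2 = 0.53, with weaker echoes at lags 4 (0.31) and 6 (0.20); the remaining lags stay at or below 0.02.
The dominant spike at lag 2 indicates a seasonal period of 2.

2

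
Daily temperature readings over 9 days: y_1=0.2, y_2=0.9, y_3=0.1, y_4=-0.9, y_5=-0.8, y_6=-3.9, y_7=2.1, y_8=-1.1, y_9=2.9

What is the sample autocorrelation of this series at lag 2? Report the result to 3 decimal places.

Mean ȳ = (0.2 + 0.9 + 0.1 − 0.9 − 0.8 − 3.9 + 2.1 − 1.1 + 2.9)/9 = -0.0556
Σ(y_t−ȳ)(y_{t+2}−ȳ) = (0.0398) + (-0.8069) + (-0.1158) + (3.2464) + (-1.6047) + (4.0153) + (6.3709) = 11.1449
Denominator Σ(y_t−ȳ)² = 31.5222
r_2 = 11.1449 / 31.5222 = 0.354

0.354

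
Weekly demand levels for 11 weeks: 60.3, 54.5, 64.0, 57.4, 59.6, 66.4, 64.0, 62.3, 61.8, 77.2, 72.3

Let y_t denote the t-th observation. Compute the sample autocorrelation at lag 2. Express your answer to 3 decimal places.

-0.007

Mean ȳ = (60.3 + 54.5 + 64.0 + 57.4 + 59.6 + 66.4 + 64.0 + 62.3 + 61.8 + 77.2 + 72.3)/11 = 63.6182
Numerator Σ_{t=1}^{9}(y_t−ȳ)(y_{t+2}−ȳ) = -2.9843
Denominator Σ(y_t−ȳ)² = 421.8764
r_2 = -2.9843 / 421.8764 = -0.007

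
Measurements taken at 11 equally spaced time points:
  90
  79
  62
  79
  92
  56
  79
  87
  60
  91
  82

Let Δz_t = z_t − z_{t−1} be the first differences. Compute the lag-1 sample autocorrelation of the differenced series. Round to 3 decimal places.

-0.512

First differences Δz: -11, -17, 17, 13, -36, 23, 8, -27, 31, -9
Mean of differences = -0.8000
Numerator Σ(Δz_t−Δz̄)(Δz_{t+1}−Δz̄) = -2316.0400
Denominator Σ(Δz_t−Δz̄)² = 4521.6000
r_1(Δz) = -2316.0400 / 4521.6000 = -0.512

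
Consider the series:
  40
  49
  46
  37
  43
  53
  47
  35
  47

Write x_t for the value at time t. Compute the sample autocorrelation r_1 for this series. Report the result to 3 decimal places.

Mean x̄ = (40 + 49 + 46 + 37 + 43 + 53 + 47 + 35 + 47)/9 = 44.1111
Numerator Σ_{t=1}^{8}(x_t−x̄)(x_{t+1}−x̄) = -53.2346
Denominator Σ(x_t−x̄)² = 274.8889
r_1 = -53.2346 / 274.8889 = -0.194

-0.194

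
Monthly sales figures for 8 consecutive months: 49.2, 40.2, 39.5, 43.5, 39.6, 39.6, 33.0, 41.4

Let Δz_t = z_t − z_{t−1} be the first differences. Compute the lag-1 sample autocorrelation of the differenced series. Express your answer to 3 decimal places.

First differences Δz: -9.0, -0.7, 4.0, -3.9, 0.0, -6.6, 8.4
Mean of differences = -1.1143
Numerator Σ(Δz_t−Δz̄)(Δz_{t+1}−Δz̄) = -76.8045
Denominator Σ(Δz_t−Δz̄)² = 218.1286
r_1(Δz) = -76.8045 / 218.1286 = -0.352

-0.352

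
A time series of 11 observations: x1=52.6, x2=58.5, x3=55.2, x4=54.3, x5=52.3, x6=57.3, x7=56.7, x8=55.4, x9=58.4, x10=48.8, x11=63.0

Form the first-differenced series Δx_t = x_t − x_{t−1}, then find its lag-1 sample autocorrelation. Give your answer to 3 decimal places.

First differences Δx: 5.9, -3.3, -0.9, -2.0, 5.0, -0.6, -1.3, 3.0, -9.6, 14.2
Mean of differences = 1.0400
Numerator Σ(Δx_t−Δx̄)(Δx_{t+1}−Δx̄) = -186.9336
Denominator Σ(Δx_t−Δx̄)² = 369.5440
r_1(Δx) = -186.9336 / 369.5440 = -0.506

-0.506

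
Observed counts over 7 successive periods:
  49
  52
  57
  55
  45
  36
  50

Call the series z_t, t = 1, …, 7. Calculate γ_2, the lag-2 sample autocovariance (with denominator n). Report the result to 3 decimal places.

-13.924

Mean z̄ = (49 + 52 + 57 + 55 + 45 + 36 + 50)/7 = 49.1429
Deviations: -0.1429, 2.8571, 7.8571, 5.8571, -4.1429, -13.1429, 0.8571
Σ_{t=1}^{5}(z_t−z̄)(z_{t+2}−z̄) = -97.4694
γ_2 = -97.4694 / 7 = -13.924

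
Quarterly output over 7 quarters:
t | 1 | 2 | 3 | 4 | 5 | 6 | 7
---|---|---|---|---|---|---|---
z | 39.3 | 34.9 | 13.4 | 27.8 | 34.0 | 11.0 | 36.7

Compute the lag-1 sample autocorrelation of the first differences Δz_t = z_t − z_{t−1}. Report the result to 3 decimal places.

-0.454

First differences Δz: -4.4, -21.5, 14.4, 6.2, -23.0, 25.7
Mean of differences = -0.4333
Numerator Σ(Δz_t−Δz̄)(Δz_{t+1}−Δz̄) = -869.9644
Denominator Σ(Δz_t−Δz̄)² = 1915.7733
r_1(Δz) = -869.9644 / 1915.7733 = -0.454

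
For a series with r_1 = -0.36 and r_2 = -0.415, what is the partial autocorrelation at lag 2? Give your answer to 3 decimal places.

φ_{22} = (r_2 − r_1²) / (1 − r_1²)
r_1² = (-0.36)² = 0.1296
Numerator = -0.415 − 0.1296 = -0.5446; denominator = 1 − 0.1296 = 0.8704
φ_{22} = -0.5446 / 0.8704 = -0.626

-0.626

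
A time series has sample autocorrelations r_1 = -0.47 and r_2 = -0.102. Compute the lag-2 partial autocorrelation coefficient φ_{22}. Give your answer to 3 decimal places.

φ_{22} = (r_2 − r_1²) / (1 − r_1²)
r_1² = (-0.47)² = 0.2209
Numerator = -0.102 − 0.2209 = -0.3229; denominator = 1 − 0.2209 = 0.7791
φ_{22} = -0.3229 / 0.7791 = -0.414

-0.414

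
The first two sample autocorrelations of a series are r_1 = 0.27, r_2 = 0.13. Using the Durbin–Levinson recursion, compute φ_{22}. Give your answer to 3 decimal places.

φ_{22} = (r_2 − r_1²) / (1 − r_1²)
r_1² = (0.27)² = 0.0729
Numerator = 0.13 − 0.0729 = 0.0571; denominator = 1 − 0.0729 = 0.9271
φ_{22} = 0.0571 / 0.9271 = 0.062

0.062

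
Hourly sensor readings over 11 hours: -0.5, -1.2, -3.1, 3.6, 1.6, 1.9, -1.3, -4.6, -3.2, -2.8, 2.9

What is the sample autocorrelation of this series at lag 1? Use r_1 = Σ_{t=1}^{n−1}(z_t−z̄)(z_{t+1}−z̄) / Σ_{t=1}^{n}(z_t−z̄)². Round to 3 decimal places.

0.200

Mean z̄ = (-0.5 − 1.2 − 3.1 + 3.6 + 1.6 + 1.9 − 1.3 − 4.6 − 3.2 − 2.8 + 2.9)/11 = -0.6091
Numerator Σ_{t=1}^{10}(z_t−z̄)(z_{t+1}−z̄) = 15.1163
Denominator Σ(z_t−z̄)² = 75.6891
r_1 = 15.1163 / 75.6891 = 0.200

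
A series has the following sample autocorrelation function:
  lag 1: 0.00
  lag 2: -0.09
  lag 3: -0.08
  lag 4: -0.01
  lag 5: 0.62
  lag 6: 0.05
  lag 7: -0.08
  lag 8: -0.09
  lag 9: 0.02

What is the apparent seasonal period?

The largest autocorrelation is r_5 = 0.62; the remaining lags stay at or below 0.05.
The dominant spike at lag 5 indicates a seasonal period of 5.

5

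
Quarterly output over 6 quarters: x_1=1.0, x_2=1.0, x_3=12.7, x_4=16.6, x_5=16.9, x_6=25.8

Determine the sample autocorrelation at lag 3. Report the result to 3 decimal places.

Mean x̄ = (1.0 + 1.0 + 12.7 + 16.6 + 16.9 + 25.8)/6 = 12.3333
Deviations from mean: -11.3333, -11.3333, 0.3667, 4.2667, 4.5667, 13.4667
Σ(x_t−x̄)(x_{t+3}−x̄) = (-48.3556) + (-51.7556) + (4.9378) = -95.1733
Denominator Σ(x_t−x̄)² = 477.4333
r_3 = -95.1733 / 477.4333 = -0.199

-0.199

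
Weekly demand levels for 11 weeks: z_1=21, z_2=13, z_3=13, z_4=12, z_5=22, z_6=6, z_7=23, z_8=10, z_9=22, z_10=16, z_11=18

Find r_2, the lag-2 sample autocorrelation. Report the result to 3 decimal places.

Mean z̄ = (21 + 13 + 13 + 12 + 22 + 6 + 23 + 10 + 22 + 16 + 18)/11 = 16.0000
Numerator Σ_{t=1}^{9}(z_t−z̄)(z_{t+2}−z̄) = 175.0000
Denominator Σ(z_t−z̄)² = 320.0000
r_2 = 175.0000 / 320.0000 = 0.547

0.547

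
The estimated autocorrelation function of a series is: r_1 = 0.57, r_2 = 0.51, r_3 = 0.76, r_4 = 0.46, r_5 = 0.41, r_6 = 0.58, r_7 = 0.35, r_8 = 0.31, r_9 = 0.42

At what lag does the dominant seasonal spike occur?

3

The largest autocorrelation is r_3 = 0.76, with a weaker echo at lag 6 (0.58); the remaining lags stay at or below 0.57. The elevated value at lag 1 (0.57), dropping to 0.51 at lag 2, reflects decaying short-term dependence rather than seasonality.
The dominant spike at lag 3 indicates a seasonal period of 3.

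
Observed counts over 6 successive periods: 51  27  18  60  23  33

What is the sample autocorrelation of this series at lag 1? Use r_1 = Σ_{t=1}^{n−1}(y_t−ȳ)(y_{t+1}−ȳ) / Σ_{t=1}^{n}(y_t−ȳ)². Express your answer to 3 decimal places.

-0.499

Mean ȳ = (51 + 27 + 18 + 60 + 23 + 33)/6 = 35.3333
Deviations from mean: 15.6667, -8.3333, -17.3333, 24.6667, -12.3333, -2.3333
Σ(y_t−ȳ)(y_{t+1}−ȳ) = (-130.5556) + (144.4444) + (-427.5556) + (-304.2222) + (28.7778) = -689.1111
Denominator Σ(y_t−ȳ)² = 1381.3333
r_1 = -689.1111 / 1381.3333 = -0.499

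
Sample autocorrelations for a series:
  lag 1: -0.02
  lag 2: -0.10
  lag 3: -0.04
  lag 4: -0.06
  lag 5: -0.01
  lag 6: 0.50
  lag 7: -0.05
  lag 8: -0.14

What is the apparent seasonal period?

The largest autocorrelation is r_6 = 0.50; the remaining lags stay at or below -0.01.
The dominant spike at lag 6 indicates a seasonal period of 6.

6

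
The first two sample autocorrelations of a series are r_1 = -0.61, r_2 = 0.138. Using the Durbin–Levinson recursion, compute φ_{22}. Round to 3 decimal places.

-0.373

φ_{22} = (r_2 − r_1²) / (1 − r_1²)
r_1² = (-0.61)² = 0.3721
Numerator = 0.138 − 0.3721 = -0.2341; denominator = 1 − 0.3721 = 0.6279
φ_{22} = -0.2341 / 0.6279 = -0.373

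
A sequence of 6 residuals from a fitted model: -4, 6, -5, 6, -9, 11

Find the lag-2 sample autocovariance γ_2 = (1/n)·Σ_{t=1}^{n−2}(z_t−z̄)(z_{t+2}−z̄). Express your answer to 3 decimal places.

Mean z̄ = (-4 + 6 − 5 + 6 − 9 + 11)/6 = 0.8333
Deviations: -4.8333, 5.1667, -5.8333, 5.1667, -9.8333, 10.1667
Σ_{t=1}^{4}(z_t−z̄)(z_{t+2}−z̄) = 164.7778
γ_2 = 164.7778 / 6 = 27.463

27.463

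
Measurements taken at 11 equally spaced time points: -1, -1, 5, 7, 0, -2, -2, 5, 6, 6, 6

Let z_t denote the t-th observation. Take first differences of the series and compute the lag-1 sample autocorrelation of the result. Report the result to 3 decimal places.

First differences Δz: 0, 6, 2, -7, -2, 0, 7, 1, 0, 0
Mean of differences = 0.7000
Numerator Σ(Δz_t−Δz̄)(Δz_{t+1}−Δz̄) = 13.6100
Denominator Σ(Δz_t−Δz̄)² = 138.1000
r_1(Δz) = 13.6100 / 138.1000 = 0.099

0.099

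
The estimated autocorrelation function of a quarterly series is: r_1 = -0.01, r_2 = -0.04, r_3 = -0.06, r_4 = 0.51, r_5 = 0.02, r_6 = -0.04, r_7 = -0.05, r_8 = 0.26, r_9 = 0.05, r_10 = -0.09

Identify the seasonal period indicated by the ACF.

The largest autocorrelation is r_4 = 0.51, with a weaker echo at lag 8 (0.26); the remaining lags stay at or below 0.05.
The dominant spike at lag 4 indicates a seasonal period of 4.

4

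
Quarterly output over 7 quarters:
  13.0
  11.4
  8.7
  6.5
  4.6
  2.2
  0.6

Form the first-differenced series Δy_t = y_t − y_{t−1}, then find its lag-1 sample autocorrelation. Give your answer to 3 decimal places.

-0.447

First differences Δy: -1.6, -2.7, -2.2, -1.9, -2.4, -1.6
Mean of differences = -2.0667
Numerator Σ(Δy_t−Δȳ)(Δy_{t+1}−Δȳ) = -0.4444
Denominator Σ(Δy_t−Δȳ)² = 0.9933
r_1(Δy) = -0.4444 / 0.9933 = -0.447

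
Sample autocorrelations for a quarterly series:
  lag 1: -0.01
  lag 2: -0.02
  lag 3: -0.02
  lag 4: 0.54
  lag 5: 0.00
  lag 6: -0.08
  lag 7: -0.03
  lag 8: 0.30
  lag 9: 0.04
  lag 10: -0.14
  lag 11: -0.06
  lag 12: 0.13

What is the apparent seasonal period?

The largest autocorrelation is r_4 = 0.54, with a weaker echo at lag 8 (0.30); the remaining lags stay at or below 0.13.
The dominant spike at lag 4 indicates a seasonal period of 4.

4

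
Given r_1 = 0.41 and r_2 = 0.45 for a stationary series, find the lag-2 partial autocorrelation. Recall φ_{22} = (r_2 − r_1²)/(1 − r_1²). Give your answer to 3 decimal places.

0.339

φ_{22} = (r_2 − r_1²) / (1 − r_1²)
r_1² = (0.41)² = 0.1681
Numerator = 0.45 − 0.1681 = 0.2819; denominator = 1 − 0.1681 = 0.8319
φ_{22} = 0.2819 / 0.8319 = 0.339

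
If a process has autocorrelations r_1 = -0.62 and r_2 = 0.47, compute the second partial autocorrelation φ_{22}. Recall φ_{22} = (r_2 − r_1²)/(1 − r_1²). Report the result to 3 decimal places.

0.139

φ_{22} = (r_2 − r_1²) / (1 − r_1²)
r_1² = (-0.62)² = 0.3844
Numerator = 0.47 − 0.3844 = 0.0856; denominator = 1 − 0.3844 = 0.6156
φ_{22} = 0.0856 / 0.6156 = 0.139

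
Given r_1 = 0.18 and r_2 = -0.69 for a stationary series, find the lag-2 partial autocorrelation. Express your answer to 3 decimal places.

-0.747

φ_{22} = (r_2 − r_1²) / (1 − r_1²)
r_1² = (0.18)² = 0.0324
Numerator = -0.69 − 0.0324 = -0.7224; denominator = 1 − 0.0324 = 0.9676
φ_{22} = -0.7224 / 0.9676 = -0.747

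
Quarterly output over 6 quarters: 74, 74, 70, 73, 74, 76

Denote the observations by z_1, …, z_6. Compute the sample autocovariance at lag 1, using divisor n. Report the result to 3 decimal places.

0.208

Mean z̄ = (74 + 74 + 70 + 73 + 74 + 76)/6 = 73.5000
Deviations: 0.5000, 0.5000, -3.5000, -0.5000, 0.5000, 2.5000
Σ_{t=1}^{5}(z_t−z̄)(z_{t+1}−z̄) = 1.2500
γ_1 = 1.2500 / 6 = 0.208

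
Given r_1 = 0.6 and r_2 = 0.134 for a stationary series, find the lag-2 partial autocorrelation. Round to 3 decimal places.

φ_{22} = (r_2 − r_1²) / (1 − r_1²)
r_1² = (0.6)² = 0.36
Numerator = 0.134 − 0.3600 = -0.2260; denominator = 1 − 0.3600 = 0.6400
φ_{22} = -0.2260 / 0.6400 = -0.353

-0.353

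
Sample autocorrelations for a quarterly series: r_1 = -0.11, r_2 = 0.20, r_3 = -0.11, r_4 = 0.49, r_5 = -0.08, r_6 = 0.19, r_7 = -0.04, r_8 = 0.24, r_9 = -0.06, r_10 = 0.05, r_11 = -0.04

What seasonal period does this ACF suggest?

4

The largest autocorrelation is r_4 = 0.49, with a weaker echo at lag 8 (0.24); the remaining lags stay at or below 0.20.
The dominant spike at lag 4 indicates a seasonal period of 4.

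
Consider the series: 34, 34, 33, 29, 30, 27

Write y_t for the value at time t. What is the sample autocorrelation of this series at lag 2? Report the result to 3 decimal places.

Mean ȳ = (34 + 34 + 33 + 29 + 30 + 27)/6 = 31.1667
Deviations from mean: 2.8333, 2.8333, 1.8333, -2.1667, -1.1667, -4.1667
Σ(y_t−ȳ)(y_{t+2}−ȳ) = (5.1944) + (-6.1389) + (-2.1389) + (9.0278) = 5.9444
Denominator Σ(y_t−ȳ)² = 42.8333
r_2 = 5.9444 / 42.8333 = 0.139

0.139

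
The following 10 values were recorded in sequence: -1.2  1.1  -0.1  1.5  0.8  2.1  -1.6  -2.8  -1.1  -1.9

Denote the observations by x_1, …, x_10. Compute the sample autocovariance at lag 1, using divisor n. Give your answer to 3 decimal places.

0.746

Mean x̄ = (-1.2 + 1.1 − 0.1 + 1.5 + 0.8 + 2.1 − 1.6 − 2.8 − 1.1 − 1.9)/10 = -0.3200
Σ_{t=1}^{9}(x_t−x̄)(x_{t+1}−x̄) = 7.4556
γ_1 = 7.4556 / 10 = 0.746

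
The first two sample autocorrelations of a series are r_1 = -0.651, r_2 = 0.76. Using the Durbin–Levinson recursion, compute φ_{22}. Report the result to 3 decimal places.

φ_{22} = (r_2 − r_1²) / (1 − r_1²)
r_1² = (-0.651)² = 0.423801
Numerator = 0.76 − 0.4238 = 0.3362; denominator = 1 − 0.4238 = 0.5762
φ_{22} = 0.3362 / 0.5762 = 0.583

0.583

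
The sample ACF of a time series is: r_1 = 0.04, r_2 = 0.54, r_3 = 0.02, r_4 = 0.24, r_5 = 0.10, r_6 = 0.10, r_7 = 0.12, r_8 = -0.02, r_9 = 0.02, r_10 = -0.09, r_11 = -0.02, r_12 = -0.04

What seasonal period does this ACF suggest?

2

The largest autocorrelation is r_2 = 0.54, with a weaker echo at lag 4 (0.24); the remaining lags stay at or below 0.12.
The dominant spike at lag 2 indicates a seasonal period of 2.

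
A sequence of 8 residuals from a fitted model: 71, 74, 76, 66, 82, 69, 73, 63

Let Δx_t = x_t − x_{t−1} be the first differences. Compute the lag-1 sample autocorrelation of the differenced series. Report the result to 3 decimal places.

First differences Δx: 3, 2, -10, 16, -13, 4, -10
Mean of differences = -1.1429
Numerator Σ(Δx_t−Δx̄)(Δx_{t+1}−Δx̄) = -476.4490
Denominator Σ(Δx_t−Δx̄)² = 644.8571
r_1(Δx) = -476.4490 / 644.8571 = -0.739

-0.739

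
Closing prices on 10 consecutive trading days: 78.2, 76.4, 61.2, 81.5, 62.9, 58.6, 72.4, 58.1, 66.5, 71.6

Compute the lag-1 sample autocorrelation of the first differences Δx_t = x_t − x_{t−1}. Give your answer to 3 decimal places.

-0.615

First differences Δx: -1.8, -15.2, 20.3, -18.6, -4.3, 13.8, -14.3, 8.4, 5.1
Mean of differences = -0.7333
Numerator Σ(Δx_t−Δx̄)(Δx_{t+1}−Δx̄) = -920.5578
Denominator Σ(Δx_t−Δx̄)² = 1497.4800
r_1(Δx) = -920.5578 / 1497.4800 = -0.615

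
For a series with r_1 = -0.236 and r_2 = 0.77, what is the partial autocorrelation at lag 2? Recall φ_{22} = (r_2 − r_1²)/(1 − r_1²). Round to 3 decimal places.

φ_{22} = (r_2 − r_1²) / (1 − r_1²)
r_1² = (-0.236)² = 0.055696
Numerator = 0.77 − 0.0557 = 0.7143; denominator = 1 − 0.0557 = 0.9443
φ_{22} = 0.7143 / 0.9443 = 0.756

0.756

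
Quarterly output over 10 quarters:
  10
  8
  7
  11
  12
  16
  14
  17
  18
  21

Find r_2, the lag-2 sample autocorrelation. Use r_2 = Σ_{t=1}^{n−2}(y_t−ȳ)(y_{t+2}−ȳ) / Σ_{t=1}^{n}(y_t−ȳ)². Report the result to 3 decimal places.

0.404

Mean ȳ = (10 + 8 + 7 + 11 + 12 + 16 + 14 + 17 + 18 + 21)/10 = 13.4000
Numerator Σ_{t=1}^{8}(y_t−ȳ)(y_{t+2}−ȳ) = 76.0800
Denominator Σ(y_t−ȳ)² = 188.4000
r_2 = 76.0800 / 188.4000 = 0.404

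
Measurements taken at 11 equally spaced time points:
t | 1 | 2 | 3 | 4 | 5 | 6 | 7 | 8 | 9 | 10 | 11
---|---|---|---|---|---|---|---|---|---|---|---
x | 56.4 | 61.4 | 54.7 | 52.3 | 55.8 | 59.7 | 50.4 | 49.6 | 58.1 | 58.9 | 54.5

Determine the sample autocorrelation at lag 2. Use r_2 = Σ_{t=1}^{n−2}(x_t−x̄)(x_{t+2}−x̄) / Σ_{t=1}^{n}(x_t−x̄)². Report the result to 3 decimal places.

-0.656

Mean x̄ = (56.4 + 61.4 + 54.7 + 52.3 + 55.8 + 59.7 + 50.4 + 49.6 + 58.1 + 58.9 + 54.5)/11 = 55.6182
Numerator Σ_{t=1}^{9}(x_t−x̄)(x_{t+2}−x̄) = -94.6043
Denominator Σ(x_t−x̄)² = 144.2164
r_2 = -94.6043 / 144.2164 = -0.656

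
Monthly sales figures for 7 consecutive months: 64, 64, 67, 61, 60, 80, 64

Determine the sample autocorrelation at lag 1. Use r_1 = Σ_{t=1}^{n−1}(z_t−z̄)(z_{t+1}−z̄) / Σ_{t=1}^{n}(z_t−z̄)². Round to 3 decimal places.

-0.314

Mean z̄ = (64 + 64 + 67 + 61 + 60 + 80 + 64)/7 = 65.7143
Deviations from mean: -1.7143, -1.7143, 1.2857, -4.7143, -5.7143, 14.2857, -1.7143
Numerator Σ_{t=1}^{6}(z_t−z̄)(z_{t+1}−z̄) = -84.5102
Denominator Σ(z_t−z̄)² = 269.4286
r_1 = -84.5102 / 269.4286 = -0.314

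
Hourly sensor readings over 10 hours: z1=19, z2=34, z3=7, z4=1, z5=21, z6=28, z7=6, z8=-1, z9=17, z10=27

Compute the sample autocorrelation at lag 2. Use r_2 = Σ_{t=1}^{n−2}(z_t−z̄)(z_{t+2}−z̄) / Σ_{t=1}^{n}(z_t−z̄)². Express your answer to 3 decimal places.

Mean z̄ = (19 + 34 + 7 + 1 + 21 + 28 + 6 − 1 + 17 + 27)/10 = 15.9000
Numerator Σ_{t=1}^{8}(z_t−z̄)(z_{t+2}−z̄) = -976.4200
Denominator Σ(z_t−z̄)² = 1318.9000
r_2 = -976.4200 / 1318.9000 = -0.740

-0.740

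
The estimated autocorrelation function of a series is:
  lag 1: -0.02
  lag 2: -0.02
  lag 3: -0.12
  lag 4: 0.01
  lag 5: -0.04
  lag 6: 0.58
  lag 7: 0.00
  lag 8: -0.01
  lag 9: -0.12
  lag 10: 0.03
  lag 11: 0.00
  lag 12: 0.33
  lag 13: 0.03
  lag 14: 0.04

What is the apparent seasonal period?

6

The largest autocorrelation is r_6 = 0.58, with a weaker echo at lag 12 (0.33); the remaining lags stay at or below 0.04.
The dominant spike at lag 6 indicates a seasonal period of 6.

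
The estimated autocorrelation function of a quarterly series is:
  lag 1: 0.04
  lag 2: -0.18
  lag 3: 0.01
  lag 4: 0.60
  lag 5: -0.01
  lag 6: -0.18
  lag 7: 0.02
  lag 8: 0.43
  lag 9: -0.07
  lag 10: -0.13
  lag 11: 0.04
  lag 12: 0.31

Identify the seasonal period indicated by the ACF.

4

The largest autocorrelation is r_4 = 0.60, with weaker echoes at lags 8 (0.43) and 12 (0.31); the remaining lags stay at or below 0.04.
The dominant spike at lag 4 indicates a seasonal period of 4.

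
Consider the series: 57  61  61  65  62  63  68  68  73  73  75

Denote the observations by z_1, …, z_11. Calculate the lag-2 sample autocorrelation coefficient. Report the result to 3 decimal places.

Mean z̄ = (57 + 61 + 61 + 65 + 62 + 63 + 68 + 68 + 73 + 73 + 75)/11 = 66.0000
Numerator Σ_{t=1}^{9}(z_t−z̄)(z_{t+2}−z̄) = 150.0000
Denominator Σ(z_t−z̄)² = 344.0000
r_2 = 150.0000 / 344.0000 = 0.436

0.436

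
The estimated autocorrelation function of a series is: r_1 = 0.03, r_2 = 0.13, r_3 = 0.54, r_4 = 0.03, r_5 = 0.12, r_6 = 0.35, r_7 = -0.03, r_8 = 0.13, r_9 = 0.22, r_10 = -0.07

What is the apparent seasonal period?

3

The largest autocorrelation is r_3 = 0.54, with weaker echoes at lags 6 (0.35) and 9 (0.22); the remaining lags stay at or below 0.13.
The dominant spike at lag 3 indicates a seasonal period of 3.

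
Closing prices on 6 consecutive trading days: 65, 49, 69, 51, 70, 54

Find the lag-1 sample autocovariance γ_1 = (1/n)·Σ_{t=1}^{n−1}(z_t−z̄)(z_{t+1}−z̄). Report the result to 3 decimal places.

-64.241

Mean z̄ = (65 + 49 + 69 + 51 + 70 + 54)/6 = 59.6667
Σ_{t=1}^{5}(z_t−z̄)(z_{t+1}−z̄) = -385.4444
γ_1 = -385.4444 / 6 = -64.241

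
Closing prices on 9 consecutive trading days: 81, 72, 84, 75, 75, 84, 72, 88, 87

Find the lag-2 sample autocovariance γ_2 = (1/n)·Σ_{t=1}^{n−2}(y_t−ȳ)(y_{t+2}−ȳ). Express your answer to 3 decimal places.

1.964

Mean ȳ = (81 + 72 + 84 + 75 + 75 + 84 + 72 + 88 + 87)/9 = 79.7778
Σ_{t=1}^{7}(y_t−ȳ)(y_{t+2}−ȳ) = 17.6790
γ_2 = 17.6790 / 9 = 1.964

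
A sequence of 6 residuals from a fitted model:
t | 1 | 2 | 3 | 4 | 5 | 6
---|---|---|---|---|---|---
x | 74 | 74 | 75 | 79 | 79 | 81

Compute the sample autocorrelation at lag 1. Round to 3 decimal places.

0.500

Mean x̄ = (74 + 74 + 75 + 79 + 79 + 81)/6 = 77.0000
Deviations from mean: -3.0000, -3.0000, -2.0000, 2.0000, 2.0000, 4.0000
Numerator Σ_{t=1}^{5}(x_t−x̄)(x_{t+1}−x̄) = 23.0000
Denominator Σ(x_t−x̄)² = 46.0000
r_1 = 23.0000 / 46.0000 = 0.500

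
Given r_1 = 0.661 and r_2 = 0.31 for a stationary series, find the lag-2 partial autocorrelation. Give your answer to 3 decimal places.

-0.225

φ_{22} = (r_2 − r_1²) / (1 − r_1²)
r_1² = (0.661)² = 0.436921
Numerator = 0.31 − 0.4369 = -0.1269; denominator = 1 − 0.4369 = 0.5631
φ_{22} = -0.1269 / 0.5631 = -0.225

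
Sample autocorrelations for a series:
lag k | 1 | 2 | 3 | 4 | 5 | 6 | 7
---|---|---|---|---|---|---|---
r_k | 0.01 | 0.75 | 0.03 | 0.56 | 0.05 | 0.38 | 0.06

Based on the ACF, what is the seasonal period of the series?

2

The largest autocorrelation is r_2 = 0.75, with weaker echoes at lags 4 (0.56) and 6 (0.38); the remaining lags stay at or below 0.06.
The dominant spike at lag 2 indicates a seasonal period of 2.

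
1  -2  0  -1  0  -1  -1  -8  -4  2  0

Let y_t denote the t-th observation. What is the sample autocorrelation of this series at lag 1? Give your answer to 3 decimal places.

Mean ȳ = (1 − 2 + 0 − 1 + 0 − 1 − 1 − 8 − 4 + 2 + 0)/11 = -1.2727
Numerator Σ_{t=1}^{10}(y_t−ȳ)(y_{t+1}−ȳ) = 10.2893
Denominator Σ(y_t−ȳ)² = 74.1818
r_1 = 10.2893 / 74.1818 = 0.139

0.139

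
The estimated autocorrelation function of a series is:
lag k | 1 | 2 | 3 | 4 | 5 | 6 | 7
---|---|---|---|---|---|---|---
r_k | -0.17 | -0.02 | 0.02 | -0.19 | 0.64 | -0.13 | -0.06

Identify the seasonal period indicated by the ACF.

5

The largest autocorrelation is r_5 = 0.64; the remaining lags stay at or below 0.02.
The dominant spike at lag 5 indicates a seasonal period of 5.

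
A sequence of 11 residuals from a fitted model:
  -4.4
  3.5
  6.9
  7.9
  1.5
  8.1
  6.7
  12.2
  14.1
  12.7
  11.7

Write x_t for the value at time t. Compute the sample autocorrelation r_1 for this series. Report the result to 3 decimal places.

0.418

Mean x̄ = (-4.4 + 3.5 + 6.9 + 7.9 + 1.5 + 8.1 + 6.7 + 12.2 + 14.1 + 12.7 + 11.7)/11 = 7.3545
Numerator Σ_{t=1}^{10}(x_t−x̄)(x_{t+1}−x̄) = 127.5661
Denominator Σ(x_t−x̄)² = 305.2273
r_1 = 127.5661 / 305.2273 = 0.418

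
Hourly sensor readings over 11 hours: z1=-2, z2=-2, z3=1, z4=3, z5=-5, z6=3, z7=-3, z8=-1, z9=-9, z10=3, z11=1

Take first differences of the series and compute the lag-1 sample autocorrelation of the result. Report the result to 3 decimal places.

First differences Δz: 0, 3, 2, -8, 8, -6, 2, -8, 12, -2
Mean of differences = 0.3000
Numerator Σ(Δz_t−Δz̄)(Δz_{t+1}−Δz̄) = -271.5900
Denominator Σ(Δz_t−Δz̄)² = 392.1000
r_1(Δz) = -271.5900 / 392.1000 = -0.693

-0.693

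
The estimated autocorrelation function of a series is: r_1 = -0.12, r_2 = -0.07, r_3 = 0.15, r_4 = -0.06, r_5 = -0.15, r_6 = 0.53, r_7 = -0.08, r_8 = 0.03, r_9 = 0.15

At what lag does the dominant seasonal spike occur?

The largest autocorrelation is r_6 = 0.53; the remaining lags stay at or below 0.15.
The dominant spike at lag 6 indicates a seasonal period of 6.

6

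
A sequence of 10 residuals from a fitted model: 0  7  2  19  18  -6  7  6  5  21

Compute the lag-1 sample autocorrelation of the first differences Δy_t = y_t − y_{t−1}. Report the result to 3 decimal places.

-0.344

First differences Δy: 7, -5, 17, -1, -24, 13, -1, -1, 16
Mean of differences = 2.3333
Numerator Σ(Δy_t−Δȳ)(Δy_{t+1}−Δȳ) = -453.7778
Denominator Σ(Δy_t−Δȳ)² = 1318.0000
r_1(Δy) = -453.7778 / 1318.0000 = -0.344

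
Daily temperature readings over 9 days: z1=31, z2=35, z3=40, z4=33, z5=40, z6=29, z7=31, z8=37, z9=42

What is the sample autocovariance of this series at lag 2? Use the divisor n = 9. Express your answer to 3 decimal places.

Mean z̄ = (31 + 35 + 40 + 33 + 40 + 29 + 31 + 37 + 42)/9 = 35.3333
Σ_{t=1}^{7}(z_t−z̄)(z_{t+2}−z̄) = -42.5556
γ_2 = -42.5556 / 9 = -4.728

-4.728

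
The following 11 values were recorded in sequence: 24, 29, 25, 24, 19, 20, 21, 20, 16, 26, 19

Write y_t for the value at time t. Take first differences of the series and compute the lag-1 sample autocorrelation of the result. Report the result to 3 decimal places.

First differences Δy: 5, -4, -1, -5, 1, 1, -1, -4, 10, -7
Mean of differences = -0.5000
Numerator Σ(Δy_t−Δȳ)(Δy_{t+1}−Δȳ) = -123.7500
Denominator Σ(Δy_t−Δȳ)² = 232.5000
r_1(Δy) = -123.7500 / 232.5000 = -0.532

-0.532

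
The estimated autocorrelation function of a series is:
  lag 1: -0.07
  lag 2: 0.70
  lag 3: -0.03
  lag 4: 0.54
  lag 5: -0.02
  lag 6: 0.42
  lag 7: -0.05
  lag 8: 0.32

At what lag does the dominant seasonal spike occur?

2

The largest autocorrelation is r_2 = 0.70, with weaker echoes at lags 4 (0.54), 6 (0.42) and 8 (0.32); the remaining lags stay at or below -0.02.
The dominant spike at lag 2 indicates a seasonal period of 2.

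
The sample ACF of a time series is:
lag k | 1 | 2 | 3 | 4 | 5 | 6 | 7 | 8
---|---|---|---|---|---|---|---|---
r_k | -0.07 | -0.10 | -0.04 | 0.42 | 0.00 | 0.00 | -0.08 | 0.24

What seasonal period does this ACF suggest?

The largest autocorrelation is r_4 = 0.42, with a weaker echo at lag 8 (0.24); the remaining lags stay at or below 0.00.
The dominant spike at lag 4 indicates a seasonal period of 4.

4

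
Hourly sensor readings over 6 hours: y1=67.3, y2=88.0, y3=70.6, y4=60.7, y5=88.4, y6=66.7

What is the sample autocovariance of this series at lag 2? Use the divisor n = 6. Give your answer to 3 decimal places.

-20.331

Mean ȳ = (67.3 + 88.0 + 70.6 + 60.7 + 88.4 + 66.7)/6 = 73.6167
Deviations: -6.3167, 14.3833, -3.0167, -12.9167, 14.7833, -6.9167
Σ_{t=1}^{4}(y_t−ȳ)(y_{t+2}−ȳ) = -121.9856
γ_2 = -121.9856 / 6 = -20.331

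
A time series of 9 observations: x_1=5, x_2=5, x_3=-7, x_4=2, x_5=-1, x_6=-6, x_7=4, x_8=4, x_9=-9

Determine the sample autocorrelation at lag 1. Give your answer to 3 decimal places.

Mean x̄ = (5 + 5 − 7 + 2 − 1 − 6 + 4 + 4 − 9)/9 = -0.3333
Numerator Σ_{t=1}^{8}(x_t−x̄)(x_{t+1}−x̄) = -63.7778
Denominator Σ(x_t−x̄)² = 252.0000
r_1 = -63.7778 / 252.0000 = -0.253

-0.253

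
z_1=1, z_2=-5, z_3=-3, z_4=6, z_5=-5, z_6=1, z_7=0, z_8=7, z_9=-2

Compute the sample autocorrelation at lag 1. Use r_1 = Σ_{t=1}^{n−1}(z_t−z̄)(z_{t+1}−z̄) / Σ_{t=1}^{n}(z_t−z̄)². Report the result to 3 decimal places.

-0.380

Mean z̄ = (1 − 5 − 3 + 6 − 5 + 1 + 0 + 7 − 2)/9 = 0.0000
Numerator Σ_{t=1}^{8}(z_t−z̄)(z_{t+1}−z̄) = -57.0000
Denominator Σ(z_t−z̄)² = 150.0000
r_1 = -57.0000 / 150.0000 = -0.380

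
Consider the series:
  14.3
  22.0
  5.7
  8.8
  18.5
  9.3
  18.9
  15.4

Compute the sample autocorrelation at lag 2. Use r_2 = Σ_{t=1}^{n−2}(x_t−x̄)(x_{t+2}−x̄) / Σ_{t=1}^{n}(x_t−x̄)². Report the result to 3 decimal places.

-0.175

Mean x̄ = (14.3 + 22.0 + 5.7 + 8.8 + 18.5 + 9.3 + 18.9 + 15.4)/8 = 14.1125
Deviations from mean: 0.1875, 7.8875, -8.4125, -5.3125, 4.3875, -4.8125, 4.7875, 1.2875
Numerator Σ_{t=1}^{6}(x_t−x̄)(x_{t+2}−x̄) = -40.0141
Denominator Σ(x_t−x̄)² = 228.2288
r_2 = -40.0141 / 228.2288 = -0.175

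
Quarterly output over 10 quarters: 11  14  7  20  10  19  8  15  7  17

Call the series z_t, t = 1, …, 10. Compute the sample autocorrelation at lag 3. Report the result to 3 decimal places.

-0.692

Mean z̄ = (11 + 14 + 7 + 20 + 10 + 19 + 8 + 15 + 7 + 17)/10 = 12.8000
Σ(z_t−z̄)(z_{t+3}−z̄) = (-12.9600) + (-3.3600) + (-35.9600) + (-34.5600) + (-6.1600) + (-35.9600) + (-20.1600) = -149.1200
Denominator Σ(z_t−z̄)² = 215.6000
r_3 = -149.1200 / 215.6000 = -0.692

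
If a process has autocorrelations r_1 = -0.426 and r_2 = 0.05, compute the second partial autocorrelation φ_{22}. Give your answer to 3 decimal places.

-0.161

φ_{22} = (r_2 − r_1²) / (1 − r_1²)
r_1² = (-0.426)² = 0.181476
Numerator = 0.05 − 0.1815 = -0.1315; denominator = 1 − 0.1815 = 0.8185
φ_{22} = -0.1315 / 0.8185 = -0.161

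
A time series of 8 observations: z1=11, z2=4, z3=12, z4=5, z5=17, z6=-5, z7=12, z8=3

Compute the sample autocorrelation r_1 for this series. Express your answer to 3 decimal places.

-0.764

Mean z̄ = (11 + 4 + 12 + 5 + 17 − 5 + 12 + 3)/8 = 7.3750
Deviations from mean: 3.6250, -3.3750, 4.6250, -2.3750, 9.6250, -12.3750, 4.6250, -4.3750
Numerator Σ_{t=1}^{7}(z_t−z̄)(z_{t+1}−z̄) = -258.2656
Denominator Σ(z_t−z̄)² = 337.8750
r_1 = -258.2656 / 337.8750 = -0.764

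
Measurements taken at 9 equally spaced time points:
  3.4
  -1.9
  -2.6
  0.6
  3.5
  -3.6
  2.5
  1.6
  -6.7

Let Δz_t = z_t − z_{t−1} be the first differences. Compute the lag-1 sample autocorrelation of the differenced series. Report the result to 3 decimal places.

-0.252

First differences Δz: -5.3, -0.7, 3.2, 2.9, -7.1, 6.1, -0.9, -8.3
Mean of differences = -1.2625
Numerator Σ(Δz_t−Δz̄)(Δz_{t+1}−Δz̄) = -48.3452
Denominator Σ(Δz_t−Δz̄)² = 191.7988
r_1(Δz) = -48.3452 / 191.7988 = -0.252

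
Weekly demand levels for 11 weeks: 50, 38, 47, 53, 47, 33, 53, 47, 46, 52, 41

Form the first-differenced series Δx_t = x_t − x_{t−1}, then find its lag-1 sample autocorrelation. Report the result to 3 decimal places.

First differences Δx: -12, 9, 6, -6, -14, 20, -6, -1, 6, -11
Mean of differences = -0.9000
Numerator Σ(Δx_t−Δx̄)(Δx_{t+1}−Δx̄) = -460.2100
Denominator Σ(Δx_t−Δx̄)² = 1078.9000
r_1(Δx) = -460.2100 / 1078.9000 = -0.427

-0.427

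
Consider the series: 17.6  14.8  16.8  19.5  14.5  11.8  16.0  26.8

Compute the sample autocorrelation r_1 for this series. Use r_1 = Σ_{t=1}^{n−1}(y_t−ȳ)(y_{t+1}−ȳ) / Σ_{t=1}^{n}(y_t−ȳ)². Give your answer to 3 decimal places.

0.019

Mean ȳ = (17.6 + 14.8 + 16.8 + 19.5 + 14.5 + 11.8 + 16.0 + 26.8)/8 = 17.2250
Deviations from mean: 0.3750, -2.4250, -0.4250, 2.2750, -2.7250, -5.4250, -1.2250, 9.5750
Numerator Σ_{t=1}^{7}(y_t−ȳ)(y_{t+1}−ȳ) = 2.6544
Denominator Σ(y_t−ȳ)² = 141.4150
r_1 = 2.6544 / 141.4150 = 0.019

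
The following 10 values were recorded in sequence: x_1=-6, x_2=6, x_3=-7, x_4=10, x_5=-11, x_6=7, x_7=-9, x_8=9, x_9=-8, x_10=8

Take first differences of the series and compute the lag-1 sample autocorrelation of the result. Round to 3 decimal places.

-0.909

First differences Δx: 12, -13, 17, -21, 18, -16, 18, -17, 16
Mean of differences = 1.5556
Numerator Σ(Δx_t−Δx̄)(Δx_{t+1}−Δx̄) = -2246.6420
Denominator Σ(Δx_t−Δx̄)² = 2470.2222
r_1(Δx) = -2246.6420 / 2470.2222 = -0.909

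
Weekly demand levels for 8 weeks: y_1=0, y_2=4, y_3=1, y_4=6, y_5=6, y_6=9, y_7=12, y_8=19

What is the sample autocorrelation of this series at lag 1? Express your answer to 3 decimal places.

Mean ȳ = (0 + 4 + 1 + 6 + 6 + 9 + 12 + 19)/8 = 7.1250
Deviations from mean: -7.1250, -3.1250, -6.1250, -1.1250, -1.1250, 1.8750, 4.8750, 11.8750
Numerator Σ_{t=1}^{7}(y_t−ȳ)(y_{t+1}−ȳ) = 114.4844
Denominator Σ(y_t−ȳ)² = 268.8750
r_1 = 114.4844 / 268.8750 = 0.426

0.426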